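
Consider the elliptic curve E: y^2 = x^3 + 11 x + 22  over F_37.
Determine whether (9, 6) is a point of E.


Check whether y^2 = x^3 + 11 x + 22 (mod 37) for (x, y) = (9, 6).
LHS: y^2 = 6^2 mod 37 = 36
RHS: x^3 + 11 x + 22 = 9^3 + 11*9 + 22 mod 37 = 36
LHS = RHS

Yes, on the curve


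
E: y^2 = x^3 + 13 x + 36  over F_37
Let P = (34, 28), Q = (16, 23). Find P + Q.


P != Q, so use the chord formula.
s = (y2 - y1) / (x2 - x1) = (32) / (19) mod 37 = 27
x3 = s^2 - x1 - x2 mod 37 = 27^2 - 34 - 16 = 13
y3 = s (x1 - x3) - y1 mod 37 = 27 * (34 - 13) - 28 = 21

P + Q = (13, 21)


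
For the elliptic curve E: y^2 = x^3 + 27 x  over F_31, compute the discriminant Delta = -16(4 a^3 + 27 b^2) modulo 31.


4 a^3 + 27 b^2 = 4*27^3 + 27*0^2 = 78732 + 0 = 78732
Delta = -16 * (78732) = -1259712
Delta mod 31 = 4

Delta = 4 (mod 31)


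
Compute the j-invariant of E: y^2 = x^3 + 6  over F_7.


Delta = -16(4 a^3 + 27 b^2) mod 7 = 2
-1728 * (4 a)^3 = -1728 * (4*0)^3 mod 7 = 0
j = 0 * 2^(-1) mod 7 = 0

j = 0 (mod 7)


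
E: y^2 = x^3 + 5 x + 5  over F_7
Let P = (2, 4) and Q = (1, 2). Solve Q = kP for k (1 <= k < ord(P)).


Enumerate multiples of P until we hit Q = (1, 2):
  1P = (2, 4)
  2P = (5, 1)
  3P = (1, 2)
Match found at i = 3.

k = 3


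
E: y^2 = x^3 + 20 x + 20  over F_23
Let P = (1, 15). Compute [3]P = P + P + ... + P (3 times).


k = 3 = 11_2 (binary, LSB first: 11)
Double-and-add from P = (1, 15):
  bit 0 = 1: acc = O + (1, 15) = (1, 15)
  bit 1 = 1: acc = (1, 15) + (21, 8) = (9, 20)

3P = (9, 20)


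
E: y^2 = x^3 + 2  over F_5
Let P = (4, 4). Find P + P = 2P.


Doubling: s = (3 x1^2 + a) / (2 y1)
s = (3*4^2 + 0) / (2*4) mod 5 = 1
x3 = s^2 - 2 x1 mod 5 = 1^2 - 2*4 = 3
y3 = s (x1 - x3) - y1 mod 5 = 1 * (4 - 3) - 4 = 2

2P = (3, 2)


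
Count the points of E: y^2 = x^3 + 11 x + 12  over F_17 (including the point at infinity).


For each x in F_17, count y with y^2 = x^3 + 11 x + 12 mod 17:
  x = 2: RHS = 8, y in [5, 12]  -> 2 point(s)
  x = 3: RHS = 4, y in [2, 15]  -> 2 point(s)
  x = 4: RHS = 1, y in [1, 16]  -> 2 point(s)
  x = 8: RHS = 0, y in [0]  -> 1 point(s)
  x = 10: RHS = 0, y in [0]  -> 1 point(s)
  x = 11: RHS = 2, y in [6, 11]  -> 2 point(s)
  x = 12: RHS = 2, y in [6, 11]  -> 2 point(s)
  x = 15: RHS = 16, y in [4, 13]  -> 2 point(s)
  x = 16: RHS = 0, y in [0]  -> 1 point(s)
Affine points: 15. Add the point at infinity: total = 16.

#E(F_17) = 16


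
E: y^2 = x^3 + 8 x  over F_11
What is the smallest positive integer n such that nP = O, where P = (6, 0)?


Compute successive multiples of P until we hit O:
  1P = (6, 0)
  2P = O

ord(P) = 2


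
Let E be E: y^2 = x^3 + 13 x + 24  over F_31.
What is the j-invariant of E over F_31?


Delta = -16(4 a^3 + 27 b^2) mod 31 = 13
-1728 * (4 a)^3 = -1728 * (4*13)^3 mod 31 = 29
j = 29 * 13^(-1) mod 31 = 7

j = 7 (mod 31)


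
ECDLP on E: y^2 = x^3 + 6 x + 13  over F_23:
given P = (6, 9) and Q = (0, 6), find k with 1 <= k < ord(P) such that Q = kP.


Enumerate multiples of P until we hit Q = (0, 6):
  1P = (6, 9)
  2P = (0, 6)
Match found at i = 2.

k = 2


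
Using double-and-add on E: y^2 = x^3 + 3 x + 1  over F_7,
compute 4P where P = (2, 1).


k = 4 = 100_2 (binary, LSB first: 001)
Double-and-add from P = (2, 1):
  bit 0 = 0: acc unchanged = O
  bit 1 = 0: acc unchanged = O
  bit 2 = 1: acc = O + (6, 2) = (6, 2)

4P = (6, 2)


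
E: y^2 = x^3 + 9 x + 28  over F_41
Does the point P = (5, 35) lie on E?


Check whether y^2 = x^3 + 9 x + 28 (mod 41) for (x, y) = (5, 35).
LHS: y^2 = 35^2 mod 41 = 36
RHS: x^3 + 9 x + 28 = 5^3 + 9*5 + 28 mod 41 = 34
LHS != RHS

No, not on the curve


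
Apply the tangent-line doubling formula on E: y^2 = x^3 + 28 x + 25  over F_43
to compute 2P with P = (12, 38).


Doubling: s = (3 x1^2 + a) / (2 y1)
s = (3*12^2 + 28) / (2*38) mod 43 = 40
x3 = s^2 - 2 x1 mod 43 = 40^2 - 2*12 = 28
y3 = s (x1 - x3) - y1 mod 43 = 40 * (12 - 28) - 38 = 10

2P = (28, 10)


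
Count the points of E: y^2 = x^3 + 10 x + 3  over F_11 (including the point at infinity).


For each x in F_11, count y with y^2 = x^3 + 10 x + 3 mod 11:
  x = 0: RHS = 3, y in [5, 6]  -> 2 point(s)
  x = 1: RHS = 3, y in [5, 6]  -> 2 point(s)
  x = 2: RHS = 9, y in [3, 8]  -> 2 point(s)
  x = 3: RHS = 5, y in [4, 7]  -> 2 point(s)
  x = 6: RHS = 4, y in [2, 9]  -> 2 point(s)
  x = 7: RHS = 9, y in [3, 8]  -> 2 point(s)
  x = 8: RHS = 1, y in [1, 10]  -> 2 point(s)
  x = 10: RHS = 3, y in [5, 6]  -> 2 point(s)
Affine points: 16. Add the point at infinity: total = 17.

#E(F_11) = 17


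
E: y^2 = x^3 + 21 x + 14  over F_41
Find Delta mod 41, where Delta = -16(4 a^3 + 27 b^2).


4 a^3 + 27 b^2 = 4*21^3 + 27*14^2 = 37044 + 5292 = 42336
Delta = -16 * (42336) = -677376
Delta mod 41 = 26

Delta = 26 (mod 41)


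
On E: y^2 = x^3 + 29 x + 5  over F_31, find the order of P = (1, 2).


Compute successive multiples of P until we hit O:
  1P = (1, 2)
  2P = (0, 6)
  3P = (15, 23)
  4P = (25, 24)
  5P = (25, 7)
  6P = (15, 8)
  7P = (0, 25)
  8P = (1, 29)
  ... (continuing to 9P)
  9P = O

ord(P) = 9


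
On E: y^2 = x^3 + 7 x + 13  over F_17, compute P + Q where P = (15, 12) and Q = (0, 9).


P != Q, so use the chord formula.
s = (y2 - y1) / (x2 - x1) = (14) / (2) mod 17 = 7
x3 = s^2 - x1 - x2 mod 17 = 7^2 - 15 - 0 = 0
y3 = s (x1 - x3) - y1 mod 17 = 7 * (15 - 0) - 12 = 8

P + Q = (0, 8)


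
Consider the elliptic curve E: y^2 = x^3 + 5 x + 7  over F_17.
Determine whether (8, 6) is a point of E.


Check whether y^2 = x^3 + 5 x + 7 (mod 17) for (x, y) = (8, 6).
LHS: y^2 = 6^2 mod 17 = 2
RHS: x^3 + 5 x + 7 = 8^3 + 5*8 + 7 mod 17 = 15
LHS != RHS

No, not on the curve


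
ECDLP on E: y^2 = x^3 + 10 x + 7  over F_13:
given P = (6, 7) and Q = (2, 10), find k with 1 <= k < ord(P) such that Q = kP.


Enumerate multiples of P until we hit Q = (2, 10):
  1P = (6, 7)
  2P = (2, 10)
Match found at i = 2.

k = 2


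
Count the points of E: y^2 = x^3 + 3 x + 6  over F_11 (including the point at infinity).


For each x in F_11, count y with y^2 = x^3 + 3 x + 6 mod 11:
  x = 2: RHS = 9, y in [3, 8]  -> 2 point(s)
  x = 3: RHS = 9, y in [3, 8]  -> 2 point(s)
  x = 4: RHS = 5, y in [4, 7]  -> 2 point(s)
  x = 5: RHS = 3, y in [5, 6]  -> 2 point(s)
  x = 6: RHS = 9, y in [3, 8]  -> 2 point(s)
  x = 8: RHS = 3, y in [5, 6]  -> 2 point(s)
  x = 9: RHS = 3, y in [5, 6]  -> 2 point(s)
Affine points: 14. Add the point at infinity: total = 15.

#E(F_11) = 15


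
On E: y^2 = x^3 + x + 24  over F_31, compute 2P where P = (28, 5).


Doubling: s = (3 x1^2 + a) / (2 y1)
s = (3*28^2 + 1) / (2*5) mod 31 = 9
x3 = s^2 - 2 x1 mod 31 = 9^2 - 2*28 = 25
y3 = s (x1 - x3) - y1 mod 31 = 9 * (28 - 25) - 5 = 22

2P = (25, 22)


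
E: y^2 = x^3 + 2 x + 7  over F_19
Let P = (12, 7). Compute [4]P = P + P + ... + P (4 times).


k = 4 = 100_2 (binary, LSB first: 001)
Double-and-add from P = (12, 7):
  bit 0 = 0: acc unchanged = O
  bit 1 = 0: acc unchanged = O
  bit 2 = 1: acc = O + (13, 8) = (13, 8)

4P = (13, 8)


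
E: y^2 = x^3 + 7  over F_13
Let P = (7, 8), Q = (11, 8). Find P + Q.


P != Q, so use the chord formula.
s = (y2 - y1) / (x2 - x1) = (0) / (4) mod 13 = 0
x3 = s^2 - x1 - x2 mod 13 = 0^2 - 7 - 11 = 8
y3 = s (x1 - x3) - y1 mod 13 = 0 * (7 - 8) - 8 = 5

P + Q = (8, 5)


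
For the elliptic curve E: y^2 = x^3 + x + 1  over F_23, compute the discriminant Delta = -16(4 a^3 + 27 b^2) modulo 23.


4 a^3 + 27 b^2 = 4*1^3 + 27*1^2 = 4 + 27 = 31
Delta = -16 * (31) = -496
Delta mod 23 = 10

Delta = 10 (mod 23)


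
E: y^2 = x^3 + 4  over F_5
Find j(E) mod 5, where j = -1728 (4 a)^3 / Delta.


Delta = -16(4 a^3 + 27 b^2) mod 5 = 3
-1728 * (4 a)^3 = -1728 * (4*0)^3 mod 5 = 0
j = 0 * 3^(-1) mod 5 = 0

j = 0 (mod 5)


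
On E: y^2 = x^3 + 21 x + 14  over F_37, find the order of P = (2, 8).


Compute successive multiples of P until we hit O:
  1P = (2, 8)
  2P = (3, 20)
  3P = (28, 13)
  4P = (28, 24)
  5P = (3, 17)
  6P = (2, 29)
  7P = O

ord(P) = 7


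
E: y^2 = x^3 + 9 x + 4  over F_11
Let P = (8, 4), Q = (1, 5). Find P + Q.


P != Q, so use the chord formula.
s = (y2 - y1) / (x2 - x1) = (1) / (4) mod 11 = 3
x3 = s^2 - x1 - x2 mod 11 = 3^2 - 8 - 1 = 0
y3 = s (x1 - x3) - y1 mod 11 = 3 * (8 - 0) - 4 = 9

P + Q = (0, 9)


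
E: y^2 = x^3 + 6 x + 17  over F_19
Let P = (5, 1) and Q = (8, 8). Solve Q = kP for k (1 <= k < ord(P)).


Enumerate multiples of P until we hit Q = (8, 8):
  1P = (5, 1)
  2P = (1, 9)
  3P = (17, 4)
  4P = (3, 9)
  5P = (8, 11)
  6P = (15, 10)
  7P = (0, 13)
  8P = (0, 6)
  9P = (15, 9)
  10P = (8, 8)
Match found at i = 10.

k = 10


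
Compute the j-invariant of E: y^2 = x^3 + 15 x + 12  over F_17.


Delta = -16(4 a^3 + 27 b^2) mod 17 = 14
-1728 * (4 a)^3 = -1728 * (4*15)^3 mod 17 = 5
j = 5 * 14^(-1) mod 17 = 4

j = 4 (mod 17)


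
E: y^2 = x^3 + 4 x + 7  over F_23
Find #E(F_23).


For each x in F_23, count y with y^2 = x^3 + 4 x + 7 mod 23:
  x = 1: RHS = 12, y in [9, 14]  -> 2 point(s)
  x = 2: RHS = 0, y in [0]  -> 1 point(s)
  x = 3: RHS = 0, y in [0]  -> 1 point(s)
  x = 4: RHS = 18, y in [8, 15]  -> 2 point(s)
  x = 9: RHS = 13, y in [6, 17]  -> 2 point(s)
  x = 10: RHS = 12, y in [9, 14]  -> 2 point(s)
  x = 11: RHS = 2, y in [5, 18]  -> 2 point(s)
  x = 12: RHS = 12, y in [9, 14]  -> 2 point(s)
  x = 13: RHS = 2, y in [5, 18]  -> 2 point(s)
  x = 14: RHS = 1, y in [1, 22]  -> 2 point(s)
  x = 16: RHS = 4, y in [2, 21]  -> 2 point(s)
  x = 18: RHS = 0, y in [0]  -> 1 point(s)
  x = 22: RHS = 2, y in [5, 18]  -> 2 point(s)
Affine points: 23. Add the point at infinity: total = 24.

#E(F_23) = 24


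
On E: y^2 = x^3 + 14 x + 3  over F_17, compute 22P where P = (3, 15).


k = 22 = 10110_2 (binary, LSB first: 01101)
Double-and-add from P = (3, 15):
  bit 0 = 0: acc unchanged = O
  bit 1 = 1: acc = O + (13, 11) = (13, 11)
  bit 2 = 1: acc = (13, 11) + (4, 2) = (1, 1)
  bit 3 = 0: acc unchanged = (1, 1)
  bit 4 = 1: acc = (1, 1) + (11, 3) = (3, 2)

22P = (3, 2)


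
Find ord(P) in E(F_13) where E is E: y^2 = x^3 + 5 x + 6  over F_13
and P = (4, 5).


Compute successive multiples of P until we hit O:
  1P = (4, 5)
  2P = (8, 5)
  3P = (1, 8)
  4P = (9, 0)
  5P = (1, 5)
  6P = (8, 8)
  7P = (4, 8)
  8P = O

ord(P) = 8


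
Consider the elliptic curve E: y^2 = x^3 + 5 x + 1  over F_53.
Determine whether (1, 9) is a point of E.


Check whether y^2 = x^3 + 5 x + 1 (mod 53) for (x, y) = (1, 9).
LHS: y^2 = 9^2 mod 53 = 28
RHS: x^3 + 5 x + 1 = 1^3 + 5*1 + 1 mod 53 = 7
LHS != RHS

No, not on the curve


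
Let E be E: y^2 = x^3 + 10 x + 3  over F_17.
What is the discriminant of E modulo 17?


4 a^3 + 27 b^2 = 4*10^3 + 27*3^2 = 4000 + 243 = 4243
Delta = -16 * (4243) = -67888
Delta mod 17 = 10

Delta = 10 (mod 17)


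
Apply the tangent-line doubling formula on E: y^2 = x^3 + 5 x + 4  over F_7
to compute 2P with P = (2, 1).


Doubling: s = (3 x1^2 + a) / (2 y1)
s = (3*2^2 + 5) / (2*1) mod 7 = 5
x3 = s^2 - 2 x1 mod 7 = 5^2 - 2*2 = 0
y3 = s (x1 - x3) - y1 mod 7 = 5 * (2 - 0) - 1 = 2

2P = (0, 2)


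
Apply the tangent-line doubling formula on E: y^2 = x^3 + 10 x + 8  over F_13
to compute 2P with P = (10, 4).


Doubling: s = (3 x1^2 + a) / (2 y1)
s = (3*10^2 + 10) / (2*4) mod 13 = 3
x3 = s^2 - 2 x1 mod 13 = 3^2 - 2*10 = 2
y3 = s (x1 - x3) - y1 mod 13 = 3 * (10 - 2) - 4 = 7

2P = (2, 7)


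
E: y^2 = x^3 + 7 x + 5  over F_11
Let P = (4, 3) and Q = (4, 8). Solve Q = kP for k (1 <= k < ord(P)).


Enumerate multiples of P until we hit Q = (4, 8):
  1P = (4, 3)
  2P = (3, 8)
  3P = (7, 1)
  4P = (9, 4)
  5P = (2, 4)
  6P = (8, 10)
  7P = (0, 4)
  8P = (5, 0)
  9P = (0, 7)
  10P = (8, 1)
  11P = (2, 7)
  12P = (9, 7)
  13P = (7, 10)
  14P = (3, 3)
  15P = (4, 8)
Match found at i = 15.

k = 15


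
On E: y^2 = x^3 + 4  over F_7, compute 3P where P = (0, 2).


k = 3 = 11_2 (binary, LSB first: 11)
Double-and-add from P = (0, 2):
  bit 0 = 1: acc = O + (0, 2) = (0, 2)
  bit 1 = 1: acc = (0, 2) + (0, 5) = O

3P = O


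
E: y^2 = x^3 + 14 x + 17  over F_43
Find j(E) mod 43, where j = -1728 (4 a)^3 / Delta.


Delta = -16(4 a^3 + 27 b^2) mod 43 = 20
-1728 * (4 a)^3 = -1728 * (4*14)^3 mod 43 = 11
j = 11 * 20^(-1) mod 43 = 7

j = 7 (mod 43)


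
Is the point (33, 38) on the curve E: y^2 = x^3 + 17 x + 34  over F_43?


Check whether y^2 = x^3 + 17 x + 34 (mod 43) for (x, y) = (33, 38).
LHS: y^2 = 38^2 mod 43 = 25
RHS: x^3 + 17 x + 34 = 33^3 + 17*33 + 34 mod 43 = 25
LHS = RHS

Yes, on the curve


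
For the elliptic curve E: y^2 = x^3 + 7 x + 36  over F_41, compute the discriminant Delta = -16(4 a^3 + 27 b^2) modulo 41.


4 a^3 + 27 b^2 = 4*7^3 + 27*36^2 = 1372 + 34992 = 36364
Delta = -16 * (36364) = -581824
Delta mod 41 = 7

Delta = 7 (mod 41)


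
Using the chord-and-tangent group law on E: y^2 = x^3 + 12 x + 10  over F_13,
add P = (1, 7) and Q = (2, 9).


P != Q, so use the chord formula.
s = (y2 - y1) / (x2 - x1) = (2) / (1) mod 13 = 2
x3 = s^2 - x1 - x2 mod 13 = 2^2 - 1 - 2 = 1
y3 = s (x1 - x3) - y1 mod 13 = 2 * (1 - 1) - 7 = 6

P + Q = (1, 6)


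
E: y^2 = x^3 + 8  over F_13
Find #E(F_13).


For each x in F_13, count y with y^2 = x^3 + 0 x + 8 mod 13:
  x = 1: RHS = 9, y in [3, 10]  -> 2 point(s)
  x = 2: RHS = 3, y in [4, 9]  -> 2 point(s)
  x = 3: RHS = 9, y in [3, 10]  -> 2 point(s)
  x = 5: RHS = 3, y in [4, 9]  -> 2 point(s)
  x = 6: RHS = 3, y in [4, 9]  -> 2 point(s)
  x = 7: RHS = 0, y in [0]  -> 1 point(s)
  x = 8: RHS = 0, y in [0]  -> 1 point(s)
  x = 9: RHS = 9, y in [3, 10]  -> 2 point(s)
  x = 11: RHS = 0, y in [0]  -> 1 point(s)
Affine points: 15. Add the point at infinity: total = 16.

#E(F_13) = 16


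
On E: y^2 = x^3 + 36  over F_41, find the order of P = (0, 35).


Compute successive multiples of P until we hit O:
  1P = (0, 35)
  2P = (0, 6)
  3P = O

ord(P) = 3


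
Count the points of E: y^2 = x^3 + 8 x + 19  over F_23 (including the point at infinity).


For each x in F_23, count y with y^2 = x^3 + 8 x + 19 mod 23:
  x = 3: RHS = 1, y in [1, 22]  -> 2 point(s)
  x = 4: RHS = 0, y in [0]  -> 1 point(s)
  x = 5: RHS = 0, y in [0]  -> 1 point(s)
  x = 7: RHS = 4, y in [2, 21]  -> 2 point(s)
  x = 10: RHS = 18, y in [8, 15]  -> 2 point(s)
  x = 11: RHS = 12, y in [9, 14]  -> 2 point(s)
  x = 12: RHS = 3, y in [7, 16]  -> 2 point(s)
  x = 14: RHS = 0, y in [0]  -> 1 point(s)
  x = 15: RHS = 18, y in [8, 15]  -> 2 point(s)
  x = 17: RHS = 8, y in [10, 13]  -> 2 point(s)
  x = 21: RHS = 18, y in [8, 15]  -> 2 point(s)
Affine points: 19. Add the point at infinity: total = 20.

#E(F_23) = 20


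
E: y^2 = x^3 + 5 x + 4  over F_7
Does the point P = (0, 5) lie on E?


Check whether y^2 = x^3 + 5 x + 4 (mod 7) for (x, y) = (0, 5).
LHS: y^2 = 5^2 mod 7 = 4
RHS: x^3 + 5 x + 4 = 0^3 + 5*0 + 4 mod 7 = 4
LHS = RHS

Yes, on the curve


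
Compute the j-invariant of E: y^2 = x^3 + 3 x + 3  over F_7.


Delta = -16(4 a^3 + 27 b^2) mod 7 = 5
-1728 * (4 a)^3 = -1728 * (4*3)^3 mod 7 = 6
j = 6 * 5^(-1) mod 7 = 4

j = 4 (mod 7)


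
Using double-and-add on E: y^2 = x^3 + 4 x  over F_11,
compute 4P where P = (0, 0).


k = 4 = 100_2 (binary, LSB first: 001)
Double-and-add from P = (0, 0):
  bit 0 = 0: acc unchanged = O
  bit 1 = 0: acc unchanged = O
  bit 2 = 1: acc = O + O = O

4P = O


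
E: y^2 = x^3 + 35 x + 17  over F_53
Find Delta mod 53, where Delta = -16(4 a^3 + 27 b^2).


4 a^3 + 27 b^2 = 4*35^3 + 27*17^2 = 171500 + 7803 = 179303
Delta = -16 * (179303) = -2868848
Delta mod 53 = 42

Delta = 42 (mod 53)


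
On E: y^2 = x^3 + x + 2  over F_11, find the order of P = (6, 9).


Compute successive multiples of P until we hit O:
  1P = (6, 9)
  2P = (8, 7)
  3P = (9, 5)
  4P = (10, 0)
  5P = (9, 6)
  6P = (8, 4)
  7P = (6, 2)
  8P = O

ord(P) = 8


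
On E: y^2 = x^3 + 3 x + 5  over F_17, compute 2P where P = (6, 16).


Doubling: s = (3 x1^2 + a) / (2 y1)
s = (3*6^2 + 3) / (2*16) mod 17 = 4
x3 = s^2 - 2 x1 mod 17 = 4^2 - 2*6 = 4
y3 = s (x1 - x3) - y1 mod 17 = 4 * (6 - 4) - 16 = 9

2P = (4, 9)


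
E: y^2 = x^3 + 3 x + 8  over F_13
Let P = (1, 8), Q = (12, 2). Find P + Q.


P != Q, so use the chord formula.
s = (y2 - y1) / (x2 - x1) = (7) / (11) mod 13 = 3
x3 = s^2 - x1 - x2 mod 13 = 3^2 - 1 - 12 = 9
y3 = s (x1 - x3) - y1 mod 13 = 3 * (1 - 9) - 8 = 7

P + Q = (9, 7)


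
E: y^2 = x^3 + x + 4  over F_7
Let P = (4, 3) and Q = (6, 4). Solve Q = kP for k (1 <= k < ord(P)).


Enumerate multiples of P until we hit Q = (6, 4):
  1P = (4, 3)
  2P = (6, 4)
Match found at i = 2.

k = 2


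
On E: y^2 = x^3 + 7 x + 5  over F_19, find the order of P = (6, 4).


Compute successive multiples of P until we hit O:
  1P = (6, 4)
  2P = (18, 4)
  3P = (14, 15)
  4P = (0, 9)
  5P = (10, 12)
  6P = (7, 13)
  7P = (11, 8)
  8P = (11, 11)
  ... (continuing to 15P)
  15P = O

ord(P) = 15


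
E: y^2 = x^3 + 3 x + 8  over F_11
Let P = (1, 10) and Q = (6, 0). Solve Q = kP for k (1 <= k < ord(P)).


Enumerate multiples of P until we hit Q = (6, 0):
  1P = (1, 10)
  2P = (7, 8)
  3P = (8, 7)
  4P = (6, 0)
Match found at i = 4.

k = 4


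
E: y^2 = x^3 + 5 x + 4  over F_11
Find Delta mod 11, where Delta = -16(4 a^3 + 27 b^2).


4 a^3 + 27 b^2 = 4*5^3 + 27*4^2 = 500 + 432 = 932
Delta = -16 * (932) = -14912
Delta mod 11 = 4

Delta = 4 (mod 11)


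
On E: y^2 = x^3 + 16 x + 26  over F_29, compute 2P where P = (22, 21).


Doubling: s = (3 x1^2 + a) / (2 y1)
s = (3*22^2 + 16) / (2*21) mod 29 = 17
x3 = s^2 - 2 x1 mod 29 = 17^2 - 2*22 = 13
y3 = s (x1 - x3) - y1 mod 29 = 17 * (22 - 13) - 21 = 16

2P = (13, 16)


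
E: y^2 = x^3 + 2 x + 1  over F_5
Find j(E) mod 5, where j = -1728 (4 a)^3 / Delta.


Delta = -16(4 a^3 + 27 b^2) mod 5 = 1
-1728 * (4 a)^3 = -1728 * (4*2)^3 mod 5 = 4
j = 4 * 1^(-1) mod 5 = 4

j = 4 (mod 5)


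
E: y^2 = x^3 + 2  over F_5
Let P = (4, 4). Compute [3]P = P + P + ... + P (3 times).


k = 3 = 11_2 (binary, LSB first: 11)
Double-and-add from P = (4, 4):
  bit 0 = 1: acc = O + (4, 4) = (4, 4)
  bit 1 = 1: acc = (4, 4) + (3, 2) = (2, 0)

3P = (2, 0)


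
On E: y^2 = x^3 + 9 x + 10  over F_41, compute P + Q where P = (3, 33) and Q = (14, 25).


P != Q, so use the chord formula.
s = (y2 - y1) / (x2 - x1) = (33) / (11) mod 41 = 3
x3 = s^2 - x1 - x2 mod 41 = 3^2 - 3 - 14 = 33
y3 = s (x1 - x3) - y1 mod 41 = 3 * (3 - 33) - 33 = 0

P + Q = (33, 0)


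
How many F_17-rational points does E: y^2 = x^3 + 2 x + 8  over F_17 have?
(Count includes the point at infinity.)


For each x in F_17, count y with y^2 = x^3 + 2 x + 8 mod 17:
  x = 0: RHS = 8, y in [5, 12]  -> 2 point(s)
  x = 6: RHS = 15, y in [7, 10]  -> 2 point(s)
  x = 7: RHS = 8, y in [5, 12]  -> 2 point(s)
  x = 8: RHS = 9, y in [3, 14]  -> 2 point(s)
  x = 10: RHS = 8, y in [5, 12]  -> 2 point(s)
  x = 11: RHS = 1, y in [1, 16]  -> 2 point(s)
  x = 12: RHS = 9, y in [3, 14]  -> 2 point(s)
  x = 13: RHS = 4, y in [2, 15]  -> 2 point(s)
  x = 14: RHS = 9, y in [3, 14]  -> 2 point(s)
  x = 15: RHS = 13, y in [8, 9]  -> 2 point(s)
Affine points: 20. Add the point at infinity: total = 21.

#E(F_17) = 21


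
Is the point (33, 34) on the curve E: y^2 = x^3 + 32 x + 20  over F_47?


Check whether y^2 = x^3 + 32 x + 20 (mod 47) for (x, y) = (33, 34).
LHS: y^2 = 34^2 mod 47 = 28
RHS: x^3 + 32 x + 20 = 33^3 + 32*33 + 20 mod 47 = 24
LHS != RHS

No, not on the curve


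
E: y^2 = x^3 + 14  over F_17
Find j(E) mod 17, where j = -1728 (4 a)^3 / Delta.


Delta = -16(4 a^3 + 27 b^2) mod 17 = 5
-1728 * (4 a)^3 = -1728 * (4*0)^3 mod 17 = 0
j = 0 * 5^(-1) mod 17 = 0

j = 0 (mod 17)


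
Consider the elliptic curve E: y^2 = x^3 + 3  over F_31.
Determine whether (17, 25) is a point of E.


Check whether y^2 = x^3 + 0 x + 3 (mod 31) for (x, y) = (17, 25).
LHS: y^2 = 25^2 mod 31 = 5
RHS: x^3 + 0 x + 3 = 17^3 + 0*17 + 3 mod 31 = 18
LHS != RHS

No, not on the curve


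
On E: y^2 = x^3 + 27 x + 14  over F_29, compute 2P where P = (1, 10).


Doubling: s = (3 x1^2 + a) / (2 y1)
s = (3*1^2 + 27) / (2*10) mod 29 = 16
x3 = s^2 - 2 x1 mod 29 = 16^2 - 2*1 = 22
y3 = s (x1 - x3) - y1 mod 29 = 16 * (1 - 22) - 10 = 2

2P = (22, 2)


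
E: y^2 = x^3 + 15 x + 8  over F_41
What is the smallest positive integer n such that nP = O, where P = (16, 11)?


Compute successive multiples of P until we hit O:
  1P = (16, 11)
  2P = (7, 13)
  3P = (14, 25)
  4P = (19, 10)
  5P = (38, 10)
  6P = (33, 14)
  7P = (17, 25)
  8P = (40, 22)
  ... (continuing to 21P)
  21P = O

ord(P) = 21


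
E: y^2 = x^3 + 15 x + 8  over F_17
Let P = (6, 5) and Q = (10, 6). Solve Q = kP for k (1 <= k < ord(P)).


Enumerate multiples of P until we hit Q = (10, 6):
  1P = (6, 5)
  2P = (14, 2)
  3P = (16, 3)
  4P = (10, 6)
Match found at i = 4.

k = 4


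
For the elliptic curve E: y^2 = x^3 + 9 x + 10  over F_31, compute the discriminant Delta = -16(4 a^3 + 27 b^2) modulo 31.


4 a^3 + 27 b^2 = 4*9^3 + 27*10^2 = 2916 + 2700 = 5616
Delta = -16 * (5616) = -89856
Delta mod 31 = 13

Delta = 13 (mod 31)


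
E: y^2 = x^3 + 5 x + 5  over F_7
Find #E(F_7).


For each x in F_7, count y with y^2 = x^3 + 5 x + 5 mod 7:
  x = 1: RHS = 4, y in [2, 5]  -> 2 point(s)
  x = 2: RHS = 2, y in [3, 4]  -> 2 point(s)
  x = 5: RHS = 1, y in [1, 6]  -> 2 point(s)
Affine points: 6. Add the point at infinity: total = 7.

#E(F_7) = 7


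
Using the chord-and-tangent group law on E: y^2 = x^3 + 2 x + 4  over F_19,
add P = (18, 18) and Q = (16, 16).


P != Q, so use the chord formula.
s = (y2 - y1) / (x2 - x1) = (17) / (17) mod 19 = 1
x3 = s^2 - x1 - x2 mod 19 = 1^2 - 18 - 16 = 5
y3 = s (x1 - x3) - y1 mod 19 = 1 * (18 - 5) - 18 = 14

P + Q = (5, 14)


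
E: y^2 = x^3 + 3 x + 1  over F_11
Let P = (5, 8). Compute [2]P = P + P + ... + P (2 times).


k = 2 = 10_2 (binary, LSB first: 01)
Double-and-add from P = (5, 8):
  bit 0 = 0: acc unchanged = O
  bit 1 = 1: acc = O + (5, 3) = (5, 3)

2P = (5, 3)


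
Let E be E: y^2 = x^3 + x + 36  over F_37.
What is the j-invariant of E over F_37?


Delta = -16(4 a^3 + 27 b^2) mod 37 = 22
-1728 * (4 a)^3 = -1728 * (4*1)^3 mod 37 = 1
j = 1 * 22^(-1) mod 37 = 32

j = 32 (mod 37)


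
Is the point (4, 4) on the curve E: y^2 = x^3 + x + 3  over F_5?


Check whether y^2 = x^3 + 1 x + 3 (mod 5) for (x, y) = (4, 4).
LHS: y^2 = 4^2 mod 5 = 1
RHS: x^3 + 1 x + 3 = 4^3 + 1*4 + 3 mod 5 = 1
LHS = RHS

Yes, on the curve


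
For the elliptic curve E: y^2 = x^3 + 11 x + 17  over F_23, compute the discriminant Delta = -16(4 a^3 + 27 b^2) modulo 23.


4 a^3 + 27 b^2 = 4*11^3 + 27*17^2 = 5324 + 7803 = 13127
Delta = -16 * (13127) = -210032
Delta mod 23 = 4

Delta = 4 (mod 23)


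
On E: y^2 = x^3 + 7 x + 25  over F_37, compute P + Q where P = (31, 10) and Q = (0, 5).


P != Q, so use the chord formula.
s = (y2 - y1) / (x2 - x1) = (32) / (6) mod 37 = 30
x3 = s^2 - x1 - x2 mod 37 = 30^2 - 31 - 0 = 18
y3 = s (x1 - x3) - y1 mod 37 = 30 * (31 - 18) - 10 = 10

P + Q = (18, 10)


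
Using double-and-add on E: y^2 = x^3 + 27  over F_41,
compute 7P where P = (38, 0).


k = 7 = 111_2 (binary, LSB first: 111)
Double-and-add from P = (38, 0):
  bit 0 = 1: acc = O + (38, 0) = (38, 0)
  bit 1 = 1: acc = (38, 0) + O = (38, 0)
  bit 2 = 1: acc = (38, 0) + O = (38, 0)

7P = (38, 0)


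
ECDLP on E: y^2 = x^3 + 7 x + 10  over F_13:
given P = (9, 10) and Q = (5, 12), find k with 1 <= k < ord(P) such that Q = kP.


Enumerate multiples of P until we hit Q = (5, 12):
  1P = (9, 10)
  2P = (5, 1)
  3P = (0, 7)
  4P = (7, 8)
  5P = (11, 1)
  6P = (10, 1)
  7P = (10, 12)
  8P = (11, 12)
  9P = (7, 5)
  10P = (0, 6)
  11P = (5, 12)
Match found at i = 11.

k = 11


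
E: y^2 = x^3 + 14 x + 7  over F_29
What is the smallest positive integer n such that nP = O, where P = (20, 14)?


Compute successive multiples of P until we hit O:
  1P = (20, 14)
  2P = (5, 17)
  3P = (11, 19)
  4P = (18, 1)
  5P = (26, 5)
  6P = (7, 10)
  7P = (22, 1)
  8P = (22, 28)
  ... (continuing to 15P)
  15P = O

ord(P) = 15


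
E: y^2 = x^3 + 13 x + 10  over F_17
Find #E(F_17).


For each x in F_17, count y with y^2 = x^3 + 13 x + 10 mod 17:
  x = 3: RHS = 8, y in [5, 12]  -> 2 point(s)
  x = 5: RHS = 13, y in [8, 9]  -> 2 point(s)
  x = 6: RHS = 15, y in [7, 10]  -> 2 point(s)
  x = 7: RHS = 2, y in [6, 11]  -> 2 point(s)
  x = 10: RHS = 1, y in [1, 16]  -> 2 point(s)
  x = 13: RHS = 13, y in [8, 9]  -> 2 point(s)
  x = 16: RHS = 13, y in [8, 9]  -> 2 point(s)
Affine points: 14. Add the point at infinity: total = 15.

#E(F_17) = 15


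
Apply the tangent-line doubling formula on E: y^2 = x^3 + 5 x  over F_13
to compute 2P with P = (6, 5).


Doubling: s = (3 x1^2 + a) / (2 y1)
s = (3*6^2 + 5) / (2*5) mod 13 = 10
x3 = s^2 - 2 x1 mod 13 = 10^2 - 2*6 = 10
y3 = s (x1 - x3) - y1 mod 13 = 10 * (6 - 10) - 5 = 7

2P = (10, 7)


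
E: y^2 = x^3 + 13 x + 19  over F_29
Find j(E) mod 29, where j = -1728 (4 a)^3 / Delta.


Delta = -16(4 a^3 + 27 b^2) mod 29 = 23
-1728 * (4 a)^3 = -1728 * (4*13)^3 mod 29 = 18
j = 18 * 23^(-1) mod 29 = 26

j = 26 (mod 29)


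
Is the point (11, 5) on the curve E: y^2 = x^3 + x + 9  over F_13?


Check whether y^2 = x^3 + 1 x + 9 (mod 13) for (x, y) = (11, 5).
LHS: y^2 = 5^2 mod 13 = 12
RHS: x^3 + 1 x + 9 = 11^3 + 1*11 + 9 mod 13 = 12
LHS = RHS

Yes, on the curve


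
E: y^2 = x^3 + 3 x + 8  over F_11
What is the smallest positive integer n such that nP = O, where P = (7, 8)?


Compute successive multiples of P until we hit O:
  1P = (7, 8)
  2P = (6, 0)
  3P = (7, 3)
  4P = O

ord(P) = 4


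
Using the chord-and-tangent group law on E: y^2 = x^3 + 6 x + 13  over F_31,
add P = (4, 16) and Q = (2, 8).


P != Q, so use the chord formula.
s = (y2 - y1) / (x2 - x1) = (23) / (29) mod 31 = 4
x3 = s^2 - x1 - x2 mod 31 = 4^2 - 4 - 2 = 10
y3 = s (x1 - x3) - y1 mod 31 = 4 * (4 - 10) - 16 = 22

P + Q = (10, 22)


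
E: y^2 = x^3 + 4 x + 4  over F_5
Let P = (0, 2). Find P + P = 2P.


Doubling: s = (3 x1^2 + a) / (2 y1)
s = (3*0^2 + 4) / (2*2) mod 5 = 1
x3 = s^2 - 2 x1 mod 5 = 1^2 - 2*0 = 1
y3 = s (x1 - x3) - y1 mod 5 = 1 * (0 - 1) - 2 = 2

2P = (1, 2)


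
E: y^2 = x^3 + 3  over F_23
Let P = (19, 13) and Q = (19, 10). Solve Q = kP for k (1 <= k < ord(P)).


Enumerate multiples of P until we hit Q = (19, 10):
  1P = (19, 13)
  2P = (11, 0)
  3P = (19, 10)
Match found at i = 3.

k = 3


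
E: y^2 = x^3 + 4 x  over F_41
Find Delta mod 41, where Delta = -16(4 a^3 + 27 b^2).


4 a^3 + 27 b^2 = 4*4^3 + 27*0^2 = 256 + 0 = 256
Delta = -16 * (256) = -4096
Delta mod 41 = 4

Delta = 4 (mod 41)


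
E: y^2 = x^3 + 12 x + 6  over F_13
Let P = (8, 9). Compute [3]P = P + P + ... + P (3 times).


k = 3 = 11_2 (binary, LSB first: 11)
Double-and-add from P = (8, 9):
  bit 0 = 1: acc = O + (8, 9) = (8, 9)
  bit 1 = 1: acc = (8, 9) + (7, 11) = (2, 5)

3P = (2, 5)


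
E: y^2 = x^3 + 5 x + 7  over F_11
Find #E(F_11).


For each x in F_11, count y with y^2 = x^3 + 5 x + 7 mod 11:
  x = 2: RHS = 3, y in [5, 6]  -> 2 point(s)
  x = 3: RHS = 5, y in [4, 7]  -> 2 point(s)
  x = 4: RHS = 3, y in [5, 6]  -> 2 point(s)
  x = 5: RHS = 3, y in [5, 6]  -> 2 point(s)
  x = 6: RHS = 0, y in [0]  -> 1 point(s)
  x = 7: RHS = 0, y in [0]  -> 1 point(s)
  x = 8: RHS = 9, y in [3, 8]  -> 2 point(s)
  x = 9: RHS = 0, y in [0]  -> 1 point(s)
  x = 10: RHS = 1, y in [1, 10]  -> 2 point(s)
Affine points: 15. Add the point at infinity: total = 16.

#E(F_11) = 16


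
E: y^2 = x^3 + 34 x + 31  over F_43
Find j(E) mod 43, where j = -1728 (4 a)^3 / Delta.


Delta = -16(4 a^3 + 27 b^2) mod 43 = 14
-1728 * (4 a)^3 = -1728 * (4*34)^3 mod 43 = 8
j = 8 * 14^(-1) mod 43 = 19

j = 19 (mod 43)


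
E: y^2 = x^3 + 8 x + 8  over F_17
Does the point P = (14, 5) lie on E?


Check whether y^2 = x^3 + 8 x + 8 (mod 17) for (x, y) = (14, 5).
LHS: y^2 = 5^2 mod 17 = 8
RHS: x^3 + 8 x + 8 = 14^3 + 8*14 + 8 mod 17 = 8
LHS = RHS

Yes, on the curve


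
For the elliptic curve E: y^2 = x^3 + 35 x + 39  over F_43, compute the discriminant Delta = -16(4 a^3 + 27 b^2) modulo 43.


4 a^3 + 27 b^2 = 4*35^3 + 27*39^2 = 171500 + 41067 = 212567
Delta = -16 * (212567) = -3401072
Delta mod 43 = 13

Delta = 13 (mod 43)


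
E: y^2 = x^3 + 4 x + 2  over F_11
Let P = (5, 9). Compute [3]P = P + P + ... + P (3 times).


k = 3 = 11_2 (binary, LSB first: 11)
Double-and-add from P = (5, 9):
  bit 0 = 1: acc = O + (5, 9) = (5, 9)
  bit 1 = 1: acc = (5, 9) + (4, 7) = (6, 0)

3P = (6, 0)


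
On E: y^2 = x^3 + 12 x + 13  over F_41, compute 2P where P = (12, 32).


Doubling: s = (3 x1^2 + a) / (2 y1)
s = (3*12^2 + 12) / (2*32) mod 41 = 30
x3 = s^2 - 2 x1 mod 41 = 30^2 - 2*12 = 15
y3 = s (x1 - x3) - y1 mod 41 = 30 * (12 - 15) - 32 = 1

2P = (15, 1)


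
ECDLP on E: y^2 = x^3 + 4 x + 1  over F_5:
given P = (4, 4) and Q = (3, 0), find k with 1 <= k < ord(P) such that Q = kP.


Enumerate multiples of P until we hit Q = (3, 0):
  1P = (4, 4)
  2P = (3, 0)
Match found at i = 2.

k = 2


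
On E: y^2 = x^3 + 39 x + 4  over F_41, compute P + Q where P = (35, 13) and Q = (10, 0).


P != Q, so use the chord formula.
s = (y2 - y1) / (x2 - x1) = (28) / (16) mod 41 = 12
x3 = s^2 - x1 - x2 mod 41 = 12^2 - 35 - 10 = 17
y3 = s (x1 - x3) - y1 mod 41 = 12 * (35 - 17) - 13 = 39

P + Q = (17, 39)


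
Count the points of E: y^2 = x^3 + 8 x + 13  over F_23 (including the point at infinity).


For each x in F_23, count y with y^2 = x^3 + 8 x + 13 mod 23:
  x = 0: RHS = 13, y in [6, 17]  -> 2 point(s)
  x = 3: RHS = 18, y in [8, 15]  -> 2 point(s)
  x = 6: RHS = 1, y in [1, 22]  -> 2 point(s)
  x = 9: RHS = 9, y in [3, 20]  -> 2 point(s)
  x = 10: RHS = 12, y in [9, 14]  -> 2 point(s)
  x = 11: RHS = 6, y in [11, 12]  -> 2 point(s)
  x = 15: RHS = 12, y in [9, 14]  -> 2 point(s)
  x = 17: RHS = 2, y in [5, 18]  -> 2 point(s)
  x = 18: RHS = 9, y in [3, 20]  -> 2 point(s)
  x = 19: RHS = 9, y in [3, 20]  -> 2 point(s)
  x = 20: RHS = 8, y in [10, 13]  -> 2 point(s)
  x = 21: RHS = 12, y in [9, 14]  -> 2 point(s)
  x = 22: RHS = 4, y in [2, 21]  -> 2 point(s)
Affine points: 26. Add the point at infinity: total = 27.

#E(F_23) = 27


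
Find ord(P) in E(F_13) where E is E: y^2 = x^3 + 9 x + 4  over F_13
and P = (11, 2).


Compute successive multiples of P until we hit O:
  1P = (11, 2)
  2P = (8, 4)
  3P = (6, 12)
  4P = (0, 2)
  5P = (2, 11)
  6P = (1, 1)
  7P = (4, 0)
  8P = (1, 12)
  ... (continuing to 14P)
  14P = O

ord(P) = 14


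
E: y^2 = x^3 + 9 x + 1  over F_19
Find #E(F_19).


For each x in F_19, count y with y^2 = x^3 + 9 x + 1 mod 19:
  x = 0: RHS = 1, y in [1, 18]  -> 2 point(s)
  x = 1: RHS = 11, y in [7, 12]  -> 2 point(s)
  x = 3: RHS = 17, y in [6, 13]  -> 2 point(s)
  x = 4: RHS = 6, y in [5, 14]  -> 2 point(s)
  x = 5: RHS = 0, y in [0]  -> 1 point(s)
  x = 6: RHS = 5, y in [9, 10]  -> 2 point(s)
  x = 11: RHS = 6, y in [5, 14]  -> 2 point(s)
  x = 13: RHS = 16, y in [4, 15]  -> 2 point(s)
  x = 16: RHS = 4, y in [2, 17]  -> 2 point(s)
Affine points: 17. Add the point at infinity: total = 18.

#E(F_19) = 18


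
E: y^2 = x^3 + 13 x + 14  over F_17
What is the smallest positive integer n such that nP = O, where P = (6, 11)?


Compute successive multiples of P until we hit O:
  1P = (6, 11)
  2P = (14, 13)
  3P = (13, 0)
  4P = (14, 4)
  5P = (6, 6)
  6P = O

ord(P) = 6


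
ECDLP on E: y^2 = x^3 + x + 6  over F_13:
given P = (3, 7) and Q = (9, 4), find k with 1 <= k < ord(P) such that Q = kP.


Enumerate multiples of P until we hit Q = (9, 4):
  1P = (3, 7)
  2P = (11, 3)
  3P = (9, 9)
  4P = (4, 10)
  5P = (2, 9)
  6P = (12, 11)
  7P = (12, 2)
  8P = (2, 4)
  9P = (4, 3)
  10P = (9, 4)
Match found at i = 10.

k = 10


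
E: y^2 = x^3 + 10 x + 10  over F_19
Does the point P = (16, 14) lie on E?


Check whether y^2 = x^3 + 10 x + 10 (mod 19) for (x, y) = (16, 14).
LHS: y^2 = 14^2 mod 19 = 6
RHS: x^3 + 10 x + 10 = 16^3 + 10*16 + 10 mod 19 = 10
LHS != RHS

No, not on the curve


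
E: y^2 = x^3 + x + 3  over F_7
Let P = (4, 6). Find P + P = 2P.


Doubling: s = (3 x1^2 + a) / (2 y1)
s = (3*4^2 + 1) / (2*6) mod 7 = 0
x3 = s^2 - 2 x1 mod 7 = 0^2 - 2*4 = 6
y3 = s (x1 - x3) - y1 mod 7 = 0 * (4 - 6) - 6 = 1

2P = (6, 1)


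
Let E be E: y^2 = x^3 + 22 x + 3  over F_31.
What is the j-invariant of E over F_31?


Delta = -16(4 a^3 + 27 b^2) mod 31 = 19
-1728 * (4 a)^3 = -1728 * (4*22)^3 mod 31 = 23
j = 23 * 19^(-1) mod 31 = 11

j = 11 (mod 31)


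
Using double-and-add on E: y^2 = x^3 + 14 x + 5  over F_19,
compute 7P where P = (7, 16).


k = 7 = 111_2 (binary, LSB first: 111)
Double-and-add from P = (7, 16):
  bit 0 = 1: acc = O + (7, 16) = (7, 16)
  bit 1 = 1: acc = (7, 16) + (12, 1) = (9, 9)
  bit 2 = 1: acc = (9, 9) + (1, 1) = (10, 9)

7P = (10, 9)


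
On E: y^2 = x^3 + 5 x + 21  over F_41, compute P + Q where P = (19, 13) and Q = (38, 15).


P != Q, so use the chord formula.
s = (y2 - y1) / (x2 - x1) = (2) / (19) mod 41 = 26
x3 = s^2 - x1 - x2 mod 41 = 26^2 - 19 - 38 = 4
y3 = s (x1 - x3) - y1 mod 41 = 26 * (19 - 4) - 13 = 8

P + Q = (4, 8)


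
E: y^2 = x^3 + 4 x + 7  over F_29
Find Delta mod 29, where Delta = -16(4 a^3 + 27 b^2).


4 a^3 + 27 b^2 = 4*4^3 + 27*7^2 = 256 + 1323 = 1579
Delta = -16 * (1579) = -25264
Delta mod 29 = 24

Delta = 24 (mod 29)


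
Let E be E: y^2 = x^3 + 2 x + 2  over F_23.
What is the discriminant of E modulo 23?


4 a^3 + 27 b^2 = 4*2^3 + 27*2^2 = 32 + 108 = 140
Delta = -16 * (140) = -2240
Delta mod 23 = 14

Delta = 14 (mod 23)


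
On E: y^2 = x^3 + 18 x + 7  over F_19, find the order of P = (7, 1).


Compute successive multiples of P until we hit O:
  1P = (7, 1)
  2P = (14, 1)
  3P = (17, 18)
  4P = (11, 15)
  5P = (18, 8)
  6P = (1, 8)
  7P = (15, 2)
  8P = (8, 6)
  ... (continuing to 25P)
  25P = O

ord(P) = 25


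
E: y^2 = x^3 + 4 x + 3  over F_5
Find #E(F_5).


For each x in F_5, count y with y^2 = x^3 + 4 x + 3 mod 5:
  x = 2: RHS = 4, y in [2, 3]  -> 2 point(s)
Affine points: 2. Add the point at infinity: total = 3.

#E(F_5) = 3


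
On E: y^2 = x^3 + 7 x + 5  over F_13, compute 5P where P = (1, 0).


k = 5 = 101_2 (binary, LSB first: 101)
Double-and-add from P = (1, 0):
  bit 0 = 1: acc = O + (1, 0) = (1, 0)
  bit 1 = 0: acc unchanged = (1, 0)
  bit 2 = 1: acc = (1, 0) + O = (1, 0)

5P = (1, 0)


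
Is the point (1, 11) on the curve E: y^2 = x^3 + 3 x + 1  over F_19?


Check whether y^2 = x^3 + 3 x + 1 (mod 19) for (x, y) = (1, 11).
LHS: y^2 = 11^2 mod 19 = 7
RHS: x^3 + 3 x + 1 = 1^3 + 3*1 + 1 mod 19 = 5
LHS != RHS

No, not on the curve


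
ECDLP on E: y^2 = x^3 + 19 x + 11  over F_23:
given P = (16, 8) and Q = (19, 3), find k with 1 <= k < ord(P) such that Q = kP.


Enumerate multiples of P until we hit Q = (19, 3):
  1P = (16, 8)
  2P = (7, 2)
  3P = (3, 16)
  4P = (12, 9)
  5P = (8, 13)
  6P = (17, 7)
  7P = (14, 13)
  8P = (5, 22)
  9P = (4, 6)
  10P = (19, 3)
Match found at i = 10.

k = 10


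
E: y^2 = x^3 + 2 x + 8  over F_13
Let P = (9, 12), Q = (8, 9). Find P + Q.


P != Q, so use the chord formula.
s = (y2 - y1) / (x2 - x1) = (10) / (12) mod 13 = 3
x3 = s^2 - x1 - x2 mod 13 = 3^2 - 9 - 8 = 5
y3 = s (x1 - x3) - y1 mod 13 = 3 * (9 - 5) - 12 = 0

P + Q = (5, 0)


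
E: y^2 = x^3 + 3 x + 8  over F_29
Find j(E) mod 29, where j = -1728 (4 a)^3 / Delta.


Delta = -16(4 a^3 + 27 b^2) mod 29 = 1
-1728 * (4 a)^3 = -1728 * (4*3)^3 mod 29 = 1
j = 1 * 1^(-1) mod 29 = 1

j = 1 (mod 29)


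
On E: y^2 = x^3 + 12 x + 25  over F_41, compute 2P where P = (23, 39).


Doubling: s = (3 x1^2 + a) / (2 y1)
s = (3*23^2 + 12) / (2*39) mod 41 = 0
x3 = s^2 - 2 x1 mod 41 = 0^2 - 2*23 = 36
y3 = s (x1 - x3) - y1 mod 41 = 0 * (23 - 36) - 39 = 2

2P = (36, 2)


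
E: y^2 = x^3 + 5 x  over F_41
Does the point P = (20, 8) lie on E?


Check whether y^2 = x^3 + 5 x + 0 (mod 41) for (x, y) = (20, 8).
LHS: y^2 = 8^2 mod 41 = 23
RHS: x^3 + 5 x + 0 = 20^3 + 5*20 + 0 mod 41 = 23
LHS = RHS

Yes, on the curve


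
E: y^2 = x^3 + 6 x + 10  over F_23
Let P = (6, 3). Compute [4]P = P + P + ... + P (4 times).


k = 4 = 100_2 (binary, LSB first: 001)
Double-and-add from P = (6, 3):
  bit 0 = 0: acc unchanged = O
  bit 1 = 0: acc unchanged = O
  bit 2 = 1: acc = O + (10, 9) = (10, 9)

4P = (10, 9)


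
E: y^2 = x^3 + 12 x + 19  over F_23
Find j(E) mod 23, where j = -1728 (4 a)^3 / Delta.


Delta = -16(4 a^3 + 27 b^2) mod 23 = 3
-1728 * (4 a)^3 = -1728 * (4*12)^3 mod 23 = 22
j = 22 * 3^(-1) mod 23 = 15

j = 15 (mod 23)


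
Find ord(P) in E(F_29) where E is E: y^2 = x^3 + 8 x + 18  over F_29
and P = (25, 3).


Compute successive multiples of P until we hit O:
  1P = (25, 3)
  2P = (21, 15)
  3P = (21, 14)
  4P = (25, 26)
  5P = O

ord(P) = 5


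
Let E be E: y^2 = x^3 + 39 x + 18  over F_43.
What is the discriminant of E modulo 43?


4 a^3 + 27 b^2 = 4*39^3 + 27*18^2 = 237276 + 8748 = 246024
Delta = -16 * (246024) = -3936384
Delta mod 43 = 8

Delta = 8 (mod 43)


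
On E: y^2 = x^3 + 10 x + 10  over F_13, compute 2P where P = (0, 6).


Doubling: s = (3 x1^2 + a) / (2 y1)
s = (3*0^2 + 10) / (2*6) mod 13 = 3
x3 = s^2 - 2 x1 mod 13 = 3^2 - 2*0 = 9
y3 = s (x1 - x3) - y1 mod 13 = 3 * (0 - 9) - 6 = 6

2P = (9, 6)


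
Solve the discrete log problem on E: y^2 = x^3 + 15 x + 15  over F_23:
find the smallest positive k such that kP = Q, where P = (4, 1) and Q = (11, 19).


Enumerate multiples of P until we hit Q = (11, 19):
  1P = (4, 1)
  2P = (1, 13)
  3P = (11, 4)
  4P = (11, 19)
Match found at i = 4.

k = 4


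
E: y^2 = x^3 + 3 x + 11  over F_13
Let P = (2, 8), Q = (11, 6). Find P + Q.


P != Q, so use the chord formula.
s = (y2 - y1) / (x2 - x1) = (11) / (9) mod 13 = 7
x3 = s^2 - x1 - x2 mod 13 = 7^2 - 2 - 11 = 10
y3 = s (x1 - x3) - y1 mod 13 = 7 * (2 - 10) - 8 = 1

P + Q = (10, 1)


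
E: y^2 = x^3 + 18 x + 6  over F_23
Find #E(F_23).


For each x in F_23, count y with y^2 = x^3 + 18 x + 6 mod 23:
  x = 0: RHS = 6, y in [11, 12]  -> 2 point(s)
  x = 1: RHS = 2, y in [5, 18]  -> 2 point(s)
  x = 2: RHS = 4, y in [2, 21]  -> 2 point(s)
  x = 3: RHS = 18, y in [8, 15]  -> 2 point(s)
  x = 4: RHS = 4, y in [2, 21]  -> 2 point(s)
  x = 6: RHS = 8, y in [10, 13]  -> 2 point(s)
  x = 8: RHS = 18, y in [8, 15]  -> 2 point(s)
  x = 9: RHS = 0, y in [0]  -> 1 point(s)
  x = 10: RHS = 13, y in [6, 17]  -> 2 point(s)
  x = 12: RHS = 18, y in [8, 15]  -> 2 point(s)
  x = 14: RHS = 12, y in [9, 14]  -> 2 point(s)
  x = 17: RHS = 4, y in [2, 21]  -> 2 point(s)
  x = 19: RHS = 8, y in [10, 13]  -> 2 point(s)
  x = 21: RHS = 8, y in [10, 13]  -> 2 point(s)
Affine points: 27. Add the point at infinity: total = 28.

#E(F_23) = 28


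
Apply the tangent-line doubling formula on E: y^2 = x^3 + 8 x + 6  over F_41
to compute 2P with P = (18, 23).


Doubling: s = (3 x1^2 + a) / (2 y1)
s = (3*18^2 + 8) / (2*23) mod 41 = 32
x3 = s^2 - 2 x1 mod 41 = 32^2 - 2*18 = 4
y3 = s (x1 - x3) - y1 mod 41 = 32 * (18 - 4) - 23 = 15

2P = (4, 15)


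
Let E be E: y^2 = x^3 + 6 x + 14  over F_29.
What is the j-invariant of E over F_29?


Delta = -16(4 a^3 + 27 b^2) mod 29 = 17
-1728 * (4 a)^3 = -1728 * (4*6)^3 mod 29 = 8
j = 8 * 17^(-1) mod 29 = 9

j = 9 (mod 29)


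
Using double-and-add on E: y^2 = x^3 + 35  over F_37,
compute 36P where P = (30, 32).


k = 36 = 100100_2 (binary, LSB first: 001001)
Double-and-add from P = (30, 32):
  bit 0 = 0: acc unchanged = O
  bit 1 = 0: acc unchanged = O
  bit 2 = 1: acc = O + (27, 21) = (27, 21)
  bit 3 = 0: acc unchanged = (27, 21)
  bit 4 = 0: acc unchanged = (27, 21)
  bit 5 = 1: acc = (27, 21) + (5, 30) = (32, 13)

36P = (32, 13)


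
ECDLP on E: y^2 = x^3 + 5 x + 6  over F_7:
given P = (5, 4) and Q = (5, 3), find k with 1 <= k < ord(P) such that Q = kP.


Enumerate multiples of P until we hit Q = (5, 3):
  1P = (5, 4)
  2P = (6, 0)
  3P = (5, 3)
Match found at i = 3.

k = 3


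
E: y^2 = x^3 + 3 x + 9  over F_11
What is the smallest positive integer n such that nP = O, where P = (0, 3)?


Compute successive multiples of P until we hit O:
  1P = (0, 3)
  2P = (3, 1)
  3P = (6, 1)
  4P = (10, 4)
  5P = (2, 10)
  6P = (2, 1)
  7P = (10, 7)
  8P = (6, 10)
  ... (continuing to 11P)
  11P = O

ord(P) = 11
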